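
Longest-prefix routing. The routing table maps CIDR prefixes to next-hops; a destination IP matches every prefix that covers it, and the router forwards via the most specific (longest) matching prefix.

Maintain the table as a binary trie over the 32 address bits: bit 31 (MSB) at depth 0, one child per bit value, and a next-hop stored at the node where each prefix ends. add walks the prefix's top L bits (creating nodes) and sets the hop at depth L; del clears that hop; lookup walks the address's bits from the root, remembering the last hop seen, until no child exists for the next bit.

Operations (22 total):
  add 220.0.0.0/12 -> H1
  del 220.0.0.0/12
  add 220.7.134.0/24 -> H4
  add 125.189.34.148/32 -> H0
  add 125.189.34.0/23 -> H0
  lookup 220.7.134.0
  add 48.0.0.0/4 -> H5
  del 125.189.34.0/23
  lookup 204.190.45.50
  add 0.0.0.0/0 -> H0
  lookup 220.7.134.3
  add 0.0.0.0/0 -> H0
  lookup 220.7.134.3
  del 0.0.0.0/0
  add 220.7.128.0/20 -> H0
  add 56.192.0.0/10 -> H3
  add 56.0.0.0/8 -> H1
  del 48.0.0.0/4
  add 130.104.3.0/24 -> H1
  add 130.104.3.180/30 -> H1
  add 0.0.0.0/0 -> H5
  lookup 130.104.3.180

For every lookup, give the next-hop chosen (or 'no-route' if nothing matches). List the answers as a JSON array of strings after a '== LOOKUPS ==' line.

Process each operation:
  add 220.0.0.0/12 -> H1 at depth 12
  del 220.0.0.0/12 (clear depth 12)
  add 220.7.134.0/24 -> H4 at depth 24
  add 125.189.34.148/32 -> H0 at depth 32
  add 125.189.34.0/23 -> H0 at depth 23
  ? 220.7.134.0  path d0:-→d1:-→d2:-→d3:-→d4:-→d5:-→d6:-→d7:-→d8:-→d9:-→d10:-→d11:-→d12:-→d13:-→d14:-→d15:-→d16:-→d17:-→d18:-→d19:-→d20:-→d21:-→d22:-→d23:-→d24:H4  best=H4
  add 48.0.0.0/4 -> H5 at depth 4
  del 125.189.34.0/23 (clear depth 23)
  ? 204.190.45.50  path d0:-→d1:-→d2:-→d3:-  best=no-route
  add 0.0.0.0/0 -> H0 at depth 0
  ? 220.7.134.3  path d0:H0→d1:-→d2:-→d3:-→d4:-→d5:-→d6:-→d7:-→d8:-→d9:-→d10:-→d11:-→d12:-→d13:-→d14:-→d15:-→d16:-→d17:-→d18:-→d19:-→d20:-→d21:-→d22:-→d23:-→d24:H4  best=H4
  add 0.0.0.0/0 -> H0 at depth 0
  ? 220.7.134.3  path d0:H0→d1:-→d2:-→d3:-→d4:-→d5:-→d6:-→d7:-→d8:-→d9:-→d10:-→d11:-→d12:-→d13:-→d14:-→d15:-→d16:-→d17:-→d18:-→d19:-→d20:-→d21:-→d22:-→d23:-→d24:H4  best=H4
  del 0.0.0.0/0 (clear depth 0)
  add 220.7.128.0/20 -> H0 at depth 20
  add 56.192.0.0/10 -> H3 at depth 10
  add 56.0.0.0/8 -> H1 at depth 8
  del 48.0.0.0/4 (clear depth 4)
  add 130.104.3.0/24 -> H1 at depth 24
  add 130.104.3.180/30 -> H1 at depth 30
  add 0.0.0.0/0 -> H5 at depth 0
  ? 130.104.3.180  path d0:H5→d1:-→d2:-→d3:-→d4:-→d5:-→d6:-→d7:-→d8:-→d9:-→d10:-→d11:-→d12:-→d13:-→d14:-→d15:-→d16:-→d17:-→d18:-→d19:-→d20:-→d21:-→d22:-→d23:-→d24:H1→d25:-→d26:-→d27:-→d28:-→d29:-→d30:H1  best=H1

== LOOKUPS ==
["H4","no-route","H4","H4","H1"]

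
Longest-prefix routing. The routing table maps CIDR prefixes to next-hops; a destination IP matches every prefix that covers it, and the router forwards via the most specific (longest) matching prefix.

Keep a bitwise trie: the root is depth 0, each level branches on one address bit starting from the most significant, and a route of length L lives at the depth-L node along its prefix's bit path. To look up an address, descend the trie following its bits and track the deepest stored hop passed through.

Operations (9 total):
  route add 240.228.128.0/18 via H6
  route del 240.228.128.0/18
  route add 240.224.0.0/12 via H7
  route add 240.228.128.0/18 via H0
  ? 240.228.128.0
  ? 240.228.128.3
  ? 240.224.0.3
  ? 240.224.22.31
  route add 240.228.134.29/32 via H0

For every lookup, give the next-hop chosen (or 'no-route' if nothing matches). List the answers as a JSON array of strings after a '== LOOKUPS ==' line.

Apply in order:
  + 240.228.128.0/18 (H6) depth=18
  - 240.228.128.0/18 clear@18
  + 240.224.0.0/12 (H7) depth=12
  + 240.228.128.0/18 (H0) depth=18
  Q 240.228.128.0: descend 111100001110010010 ; hops seen [H7,H0] ; pick H0
  Q 240.228.128.3: descend 111100001110010010 ; hops seen [H7,H0] ; pick H0
  Q 240.224.0.3: descend 1111000011100 ; hops seen [H7] ; pick H7
  Q 240.224.22.31: descend 1111000011100 ; hops seen [H7] ; pick H7
  + 240.228.134.29/32 (H0) depth=32

== LOOKUPS ==
["H0","H0","H7","H7"]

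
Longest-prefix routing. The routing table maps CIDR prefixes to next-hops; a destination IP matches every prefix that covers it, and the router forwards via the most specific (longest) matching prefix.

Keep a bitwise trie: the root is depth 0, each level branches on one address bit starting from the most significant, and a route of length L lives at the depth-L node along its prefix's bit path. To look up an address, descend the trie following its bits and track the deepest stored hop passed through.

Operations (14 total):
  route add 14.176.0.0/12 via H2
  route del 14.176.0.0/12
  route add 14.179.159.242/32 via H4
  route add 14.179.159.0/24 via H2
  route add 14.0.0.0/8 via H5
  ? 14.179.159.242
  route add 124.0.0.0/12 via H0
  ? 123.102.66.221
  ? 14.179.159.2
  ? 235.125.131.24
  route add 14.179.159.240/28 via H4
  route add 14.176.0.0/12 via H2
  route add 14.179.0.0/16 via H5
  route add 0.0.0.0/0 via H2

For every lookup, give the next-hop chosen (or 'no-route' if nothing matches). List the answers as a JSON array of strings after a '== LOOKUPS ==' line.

Trace:
  add 14.176.0.0/12 -> H2 at depth 12
  del 14.176.0.0/12 (clear depth 12)
  add 14.179.159.242/32 -> H4 at depth 32
  add 14.179.159.0/24 -> H2 at depth 24
  add 14.0.0.0/8 -> H5 at depth 8
  ? 14.179.159.242  path d0:-→d1:-→d2:-→d3:-→d4:-→d5:-→d6:-→d7:-→d8:H5→d9:-→d10:-→d11:-→d12:-→d13:-→d14:-→d15:-→d16:-→d17:-→d18:-→d19:-→d20:-→d21:-→d22:-→d23:-→d24:H2→d25:-→d26:-→d27:-→d28:-→d29:-→d30:-→d31:-→d32:H4  best=H4
  add 124.0.0.0/12 -> H0 at depth 12
  ? 123.102.66.221  path d0:-→d1:-→d2:-→d3:-→d4:-→d5:-  best=no-route
  ? 14.179.159.2  path d0:-→d1:-→d2:-→d3:-→d4:-→d5:-→d6:-→d7:-→d8:H5→d9:-→d10:-→d11:-→d12:-→d13:-→d14:-→d15:-→d16:-→d17:-→d18:-→d19:-→d20:-→d21:-→d22:-→d23:-→d24:H2  best=H2
  ? 235.125.131.24  path d0:-  best=no-route
  add 14.179.159.240/28 -> H4 at depth 28
  add 14.176.0.0/12 -> H2 at depth 12
  add 14.179.0.0/16 -> H5 at depth 16
  add 0.0.0.0/0 -> H2 at depth 0

== LOOKUPS ==
["H4","no-route","H2","no-route"]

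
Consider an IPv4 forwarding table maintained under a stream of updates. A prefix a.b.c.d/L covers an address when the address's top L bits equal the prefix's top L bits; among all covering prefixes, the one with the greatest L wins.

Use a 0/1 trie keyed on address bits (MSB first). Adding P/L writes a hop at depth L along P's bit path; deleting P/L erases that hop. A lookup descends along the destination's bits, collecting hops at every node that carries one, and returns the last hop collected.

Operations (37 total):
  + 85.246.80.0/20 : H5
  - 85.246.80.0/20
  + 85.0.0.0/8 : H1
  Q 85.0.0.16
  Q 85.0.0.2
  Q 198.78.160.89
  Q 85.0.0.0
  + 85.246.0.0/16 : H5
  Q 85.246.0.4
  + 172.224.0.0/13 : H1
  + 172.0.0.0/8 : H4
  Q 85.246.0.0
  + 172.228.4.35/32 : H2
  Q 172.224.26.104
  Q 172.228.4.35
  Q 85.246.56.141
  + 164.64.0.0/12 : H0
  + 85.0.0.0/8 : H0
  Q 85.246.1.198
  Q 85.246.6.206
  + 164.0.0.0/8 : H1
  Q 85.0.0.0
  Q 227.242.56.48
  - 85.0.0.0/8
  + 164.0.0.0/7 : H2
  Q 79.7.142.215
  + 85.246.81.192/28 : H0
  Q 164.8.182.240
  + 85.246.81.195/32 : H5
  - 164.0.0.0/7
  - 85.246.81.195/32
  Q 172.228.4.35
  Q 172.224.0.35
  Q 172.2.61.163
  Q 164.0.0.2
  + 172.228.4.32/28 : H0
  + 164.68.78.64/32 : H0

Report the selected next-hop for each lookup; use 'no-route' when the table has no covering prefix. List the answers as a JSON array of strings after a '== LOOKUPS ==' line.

Apply in order:
  add 85.246.80.0/20 -> H5 at depth 20
  del 85.246.80.0/20 (clear depth 20)
  add 85.0.0.0/8 -> H1 at depth 8
  Q 85.0.0.16: descend 01010101 ; hops seen [H1] ; pick H1
  Q 85.0.0.2: descend 01010101 ; hops seen [H1] ; pick H1
  Q 198.78.160.89: descend ε ; hops seen [∅] ; pick no-route
  Q 85.0.0.0: descend 01010101 ; hops seen [H1] ; pick H1
  add 85.246.0.0/16 -> H5 at depth 16
  Q 85.246.0.4: descend 01010101111101100 ; hops seen [H1,H5] ; pick H5
  add 172.224.0.0/13 -> H1 at depth 13
  add 172.0.0.0/8 -> H4 at depth 8
  Q 85.246.0.0: descend 01010101111101100 ; hops seen [H1,H5] ; pick H5
  add 172.228.4.35/32 -> H2 at depth 32
  Q 172.224.26.104: descend 1010110011100 ; hops seen [H4,H1] ; pick H1
  Q 172.228.4.35: descend 10101100111001000000010000100011 ; hops seen [H4,H1,H2] ; pick H2
  Q 85.246.56.141: descend 01010101111101100 ; hops seen [H1,H5] ; pick H5
  add 164.64.0.0/12 -> H0 at depth 12
  add 85.0.0.0/8 -> H0 at depth 8
  Q 85.246.1.198: descend 01010101111101100 ; hops seen [H0,H5] ; pick H5
  Q 85.246.6.206: descend 01010101111101100 ; hops seen [H0,H5] ; pick H5
  add 164.0.0.0/8 -> H1 at depth 8
  Q 85.0.0.0: descend 01010101 ; hops seen [H0] ; pick H0
  Q 227.242.56.48: descend 1 ; hops seen [∅] ; pick no-route
  del 85.0.0.0/8 (clear depth 8)
  add 164.0.0.0/7 -> H2 at depth 7
  Q 79.7.142.215: descend 010 ; hops seen [∅] ; pick no-route
  add 85.246.81.192/28 -> H0 at depth 28
  Q 164.8.182.240: descend 101001000 ; hops seen [H2,H1] ; pick H1
  add 85.246.81.195/32 -> H5 at depth 32
  del 164.0.0.0/7 (clear depth 7)
  del 85.246.81.195/32 (clear depth 32)
  Q 172.228.4.35: descend 10101100111001000000010000100011 ; hops seen [H4,H1,H2] ; pick H2
  Q 172.224.0.35: descend 1010110011100 ; hops seen [H4,H1] ; pick H1
  Q 172.2.61.163: descend 10101100 ; hops seen [H4] ; pick H4
  Q 164.0.0.2: descend 101001000 ; hops seen [H1] ; pick H1
  add 172.228.4.32/28 -> H0 at depth 28
  add 164.68.78.64/32 -> H0 at depth 32

== LOOKUPS ==
["H1","H1","no-route","H1","H5","H5","H1","H2","H5","H5","H5","H0","no-route","no-route","H1","H2","H1","H4","H1"]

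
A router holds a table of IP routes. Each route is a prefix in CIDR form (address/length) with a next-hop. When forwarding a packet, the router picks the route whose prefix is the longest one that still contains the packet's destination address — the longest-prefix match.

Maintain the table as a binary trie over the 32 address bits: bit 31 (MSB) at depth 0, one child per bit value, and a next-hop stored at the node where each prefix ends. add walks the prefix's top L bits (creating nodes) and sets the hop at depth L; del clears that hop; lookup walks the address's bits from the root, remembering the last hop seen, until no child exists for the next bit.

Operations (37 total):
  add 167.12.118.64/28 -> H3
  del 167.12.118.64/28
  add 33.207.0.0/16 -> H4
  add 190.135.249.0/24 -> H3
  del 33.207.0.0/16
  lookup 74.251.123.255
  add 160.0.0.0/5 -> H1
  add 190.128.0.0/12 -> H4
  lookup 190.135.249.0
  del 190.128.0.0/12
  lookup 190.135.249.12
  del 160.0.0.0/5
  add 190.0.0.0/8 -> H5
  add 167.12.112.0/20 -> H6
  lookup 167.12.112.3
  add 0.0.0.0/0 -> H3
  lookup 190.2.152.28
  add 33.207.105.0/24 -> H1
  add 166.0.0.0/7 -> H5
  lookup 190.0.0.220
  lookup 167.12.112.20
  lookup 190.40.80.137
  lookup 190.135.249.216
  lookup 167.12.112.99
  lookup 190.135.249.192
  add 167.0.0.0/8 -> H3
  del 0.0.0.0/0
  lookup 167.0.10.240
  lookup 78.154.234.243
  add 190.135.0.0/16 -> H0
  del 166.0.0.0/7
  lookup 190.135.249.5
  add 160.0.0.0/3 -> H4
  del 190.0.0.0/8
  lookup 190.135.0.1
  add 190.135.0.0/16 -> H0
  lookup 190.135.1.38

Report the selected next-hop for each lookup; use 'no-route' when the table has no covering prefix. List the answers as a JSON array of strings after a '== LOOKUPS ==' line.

Trace:
  + 167.12.118.64/28 (H3) depth=28
  del 167.12.118.64/28 (clear depth 28)
  + 33.207.0.0/16 (H4) depth=16
  + 190.135.249.0/24 (H3) depth=24
  del 33.207.0.0/16 (clear depth 16)
  lookup 74.251.123.255: bits 0 walk d0:-→d1:- -> no-route
  + 160.0.0.0/5 (H1) depth=5
  + 190.128.0.0/12 (H4) depth=12
  lookup 190.135.249.0: bits 101111101000011111111001 walk d0:-→d1:-→d2:-→d3:-→d4:-→d5:-→d6:-→d7:-→d8:-→d9:-→d10:-→d11:-→d12:H4→d13:-→d14:-→d15:-→d16:-→d17:-→d18:-→d19:-→d20:-→d21:-→d22:-→d23:-→d24:H3 -> H3
  del 190.128.0.0/12 (clear depth 12)
  lookup 190.135.249.12: bits 101111101000011111111001 walk d0:-→d1:-→d2:-→d3:-→d4:-→d5:-→d6:-→d7:-→d8:-→d9:-→d10:-→d11:-→d12:-→d13:-→d14:-→d15:-→d16:-→d17:-→d18:-→d19:-→d20:-→d21:-→d22:-→d23:-→d24:H3 -> H3
  del 160.0.0.0/5 (clear depth 5)
  + 190.0.0.0/8 (H5) depth=8
  + 167.12.112.0/20 (H6) depth=20
  lookup 167.12.112.3: bits 101001110000110001110 walk d0:-→d1:-→d2:-→d3:-→d4:-→d5:-→d6:-→d7:-→d8:-→d9:-→d10:-→d11:-→d12:-→d13:-→d14:-→d15:-→d16:-→d17:-→d18:-→d19:-→d20:H6→d21:- -> H6
  + 0.0.0.0/0 (H3) depth=0
  lookup 190.2.152.28: bits 10111110 walk d0:H3→d1:-→d2:-→d3:-→d4:-→d5:-→d6:-→d7:-→d8:H5 -> H5
  + 33.207.105.0/24 (H1) depth=24
  + 166.0.0.0/7 (H5) depth=7
  lookup 190.0.0.220: bits 10111110 walk d0:H3→d1:-→d2:-→d3:-→d4:-→d5:-→d6:-→d7:-→d8:H5 -> H5
  lookup 167.12.112.20: bits 101001110000110001110 walk d0:H3→d1:-→d2:-→d3:-→d4:-→d5:-→d6:-→d7:H5→d8:-→d9:-→d10:-→d11:-→d12:-→d13:-→d14:-→d15:-→d16:-→d17:-→d18:-→d19:-→d20:H6→d21:- -> H6
  lookup 190.40.80.137: bits 10111110 walk d0:H3→d1:-→d2:-→d3:-→d4:-→d5:-→d6:-→d7:-→d8:H5 -> H5
  lookup 190.135.249.216: bits 101111101000011111111001 walk d0:H3→d1:-→d2:-→d3:-→d4:-→d5:-→d6:-→d7:-→d8:H5→d9:-→d10:-→d11:-→d12:-→d13:-→d14:-→d15:-→d16:-→d17:-→d18:-→d19:-→d20:-→d21:-→d22:-→d23:-→d24:H3 -> H3
  lookup 167.12.112.99: bits 101001110000110001110 walk d0:H3→d1:-→d2:-→d3:-→d4:-→d5:-→d6:-→d7:H5→d8:-→d9:-→d10:-→d11:-→d12:-→d13:-→d14:-→d15:-→d16:-→d17:-→d18:-→d19:-→d20:H6→d21:- -> H6
  lookup 190.135.249.192: bits 101111101000011111111001 walk d0:H3→d1:-→d2:-→d3:-→d4:-→d5:-→d6:-→d7:-→d8:H5→d9:-→d10:-→d11:-→d12:-→d13:-→d14:-→d15:-→d16:-→d17:-→d18:-→d19:-→d20:-→d21:-→d22:-→d23:-→d24:H3 -> H3
  + 167.0.0.0/8 (H3) depth=8
  del 0.0.0.0/0 (clear depth 0)
  lookup 167.0.10.240: bits 101001110000 walk d0:-→d1:-→d2:-→d3:-→d4:-→d5:-→d6:-→d7:H5→d8:H3→d9:-→d10:-→d11:-→d12:- -> H3
  lookup 78.154.234.243: bits 0 walk d0:-→d1:- -> no-route
  + 190.135.0.0/16 (H0) depth=16
  del 166.0.0.0/7 (clear depth 7)
  lookup 190.135.249.5: bits 101111101000011111111001 walk d0:-→d1:-→d2:-→d3:-→d4:-→d5:-→d6:-→d7:-→d8:H5→d9:-→d10:-→d11:-→d12:-→d13:-→d14:-→d15:-→d16:H0→d17:-→d18:-→d19:-→d20:-→d21:-→d22:-→d23:-→d24:H3 -> H3
  + 160.0.0.0/3 (H4) depth=3
  del 190.0.0.0/8 (clear depth 8)
  lookup 190.135.0.1: bits 1011111010000111 walk d0:-→d1:-→d2:-→d3:H4→d4:-→d5:-→d6:-→d7:-→d8:-→d9:-→d10:-→d11:-→d12:-→d13:-→d14:-→d15:-→d16:H0 -> H0
  + 190.135.0.0/16 (H0) depth=16
  lookup 190.135.1.38: bits 1011111010000111 walk d0:-→d1:-→d2:-→d3:H4→d4:-→d5:-→d6:-→d7:-→d8:-→d9:-→d10:-→d11:-→d12:-→d13:-→d14:-→d15:-→d16:H0 -> H0

== LOOKUPS ==
["no-route","H3","H3","H6","H5","H5","H6","H5","H3","H6","H3","H3","no-route","H3","H0","H0"]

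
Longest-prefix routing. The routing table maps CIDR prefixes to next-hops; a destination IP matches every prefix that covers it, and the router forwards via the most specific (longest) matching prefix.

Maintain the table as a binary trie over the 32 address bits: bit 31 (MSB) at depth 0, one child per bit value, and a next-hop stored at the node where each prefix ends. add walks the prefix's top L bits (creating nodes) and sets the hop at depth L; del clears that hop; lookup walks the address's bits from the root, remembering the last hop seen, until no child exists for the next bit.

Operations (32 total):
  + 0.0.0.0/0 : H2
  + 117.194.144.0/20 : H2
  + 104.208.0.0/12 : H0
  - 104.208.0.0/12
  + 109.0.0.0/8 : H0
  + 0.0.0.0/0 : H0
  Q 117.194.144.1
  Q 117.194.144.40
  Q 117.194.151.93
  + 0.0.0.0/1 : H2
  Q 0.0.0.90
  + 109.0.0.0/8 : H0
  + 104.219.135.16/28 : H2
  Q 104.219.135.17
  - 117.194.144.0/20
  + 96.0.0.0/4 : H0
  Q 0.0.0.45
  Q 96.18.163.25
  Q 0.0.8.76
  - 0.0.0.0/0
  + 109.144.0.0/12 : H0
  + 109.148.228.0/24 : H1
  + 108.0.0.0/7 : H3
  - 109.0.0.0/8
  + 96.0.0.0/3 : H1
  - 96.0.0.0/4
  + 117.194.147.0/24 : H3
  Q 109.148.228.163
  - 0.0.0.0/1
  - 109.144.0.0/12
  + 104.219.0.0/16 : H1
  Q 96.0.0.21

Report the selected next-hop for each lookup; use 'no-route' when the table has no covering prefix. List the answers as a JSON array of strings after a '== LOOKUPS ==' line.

Apply in order:
  + 0.0.0.0/0 (H2) depth=0
  + 117.194.144.0/20 (H2) depth=20
  + 104.208.0.0/12 (H0) depth=12
  del 104.208.0.0/12 (clear depth 12)
  + 109.0.0.0/8 (H0) depth=8
  + 0.0.0.0/0 (H0) depth=0
  ? 117.194.144.1  path d0:H0→d1:-→d2:-→d3:-→d4:-→d5:-→d6:-→d7:-→d8:-→d9:-→d10:-→d11:-→d12:-→d13:-→d14:-→d15:-→d16:-→d17:-→d18:-→d19:-→d20:H2  best=H2
  ? 117.194.144.40  path d0:H0→d1:-→d2:-→d3:-→d4:-→d5:-→d6:-→d7:-→d8:-→d9:-→d10:-→d11:-→d12:-→d13:-→d14:-→d15:-→d16:-→d17:-→d18:-→d19:-→d20:H2  best=H2
  ? 117.194.151.93  path d0:H0→d1:-→d2:-→d3:-→d4:-→d5:-→d6:-→d7:-→d8:-→d9:-→d10:-→d11:-→d12:-→d13:-→d14:-→d15:-→d16:-→d17:-→d18:-→d19:-→d20:H2  best=H2
  + 0.0.0.0/1 (H2) depth=1
  ? 0.0.0.90  path d0:H0→d1:H2  best=H2
  + 109.0.0.0/8 (H0) depth=8
  + 104.219.135.16/28 (H2) depth=28
  ? 104.219.135.17  path d0:H0→d1:H2→d2:-→d3:-→d4:-→d5:-→d6:-→d7:-→d8:-→d9:-→d10:-→d11:-→d12:-→d13:-→d14:-→d15:-→d16:-→d17:-→d18:-→d19:-→d20:-→d21:-→d22:-→d23:-→d24:-→d25:-→d26:-→d27:-→d28:H2  best=H2
  del 117.194.144.0/20 (clear depth 20)
  + 96.0.0.0/4 (H0) depth=4
  ? 0.0.0.45  path d0:H0→d1:H2  best=H2
  ? 96.18.163.25  path d0:H0→d1:H2→d2:-→d3:-→d4:H0  best=H0
  ? 0.0.8.76  path d0:H0→d1:H2  best=H2
  del 0.0.0.0/0 (clear depth 0)
  + 109.144.0.0/12 (H0) depth=12
  + 109.148.228.0/24 (H1) depth=24
  + 108.0.0.0/7 (H3) depth=7
  del 109.0.0.0/8 (clear depth 8)
  + 96.0.0.0/3 (H1) depth=3
  del 96.0.0.0/4 (clear depth 4)
  + 117.194.147.0/24 (H3) depth=24
  ? 109.148.228.163  path d0:-→d1:H2→d2:-→d3:H1→d4:-→d5:-→d6:-→d7:H3→d8:-→d9:-→d10:-→d11:-→d12:H0→d13:-→d14:-→d15:-→d16:-→d17:-→d18:-→d19:-→d20:-→d21:-→d22:-→d23:-→d24:H1  best=H1
  del 0.0.0.0/1 (clear depth 1)
  del 109.144.0.0/12 (clear depth 12)
  + 104.219.0.0/16 (H1) depth=16
  ? 96.0.0.21  path d0:-→d1:-→d2:-→d3:H1→d4:-  best=H1

== LOOKUPS ==
["H2","H2","H2","H2","H2","H2","H0","H2","H1","H1"]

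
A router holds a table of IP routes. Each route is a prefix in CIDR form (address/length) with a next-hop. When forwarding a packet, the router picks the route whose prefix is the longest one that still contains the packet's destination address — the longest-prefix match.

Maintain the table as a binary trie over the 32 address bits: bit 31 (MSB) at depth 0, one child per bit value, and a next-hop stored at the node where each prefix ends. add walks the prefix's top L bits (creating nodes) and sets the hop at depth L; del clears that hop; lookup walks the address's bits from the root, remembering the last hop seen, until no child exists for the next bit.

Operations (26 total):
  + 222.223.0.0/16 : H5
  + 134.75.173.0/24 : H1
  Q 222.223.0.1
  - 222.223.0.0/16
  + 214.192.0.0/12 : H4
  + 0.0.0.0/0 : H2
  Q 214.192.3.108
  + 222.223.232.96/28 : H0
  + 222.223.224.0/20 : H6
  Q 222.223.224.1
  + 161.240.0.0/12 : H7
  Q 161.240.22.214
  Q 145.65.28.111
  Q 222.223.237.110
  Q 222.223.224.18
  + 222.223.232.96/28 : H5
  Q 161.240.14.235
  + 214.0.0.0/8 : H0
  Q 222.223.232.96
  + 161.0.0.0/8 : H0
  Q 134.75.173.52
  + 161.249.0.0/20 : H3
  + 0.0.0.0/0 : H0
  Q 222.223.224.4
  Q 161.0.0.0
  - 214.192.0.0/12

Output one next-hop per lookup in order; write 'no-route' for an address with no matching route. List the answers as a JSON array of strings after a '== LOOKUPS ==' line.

Process each operation:
  add 222.223.0.0/16 -> H5 at depth 16
  add 134.75.173.0/24 -> H1 at depth 24
  Q 222.223.0.1: descend 1101111011011111 ; hops seen [H5] ; pick H5
  - 222.223.0.0/16 clear@16
  add 214.192.0.0/12 -> H4 at depth 12
  add 0.0.0.0/0 -> H2 at depth 0
  Q 214.192.3.108: descend 110101101100 ; hops seen [H2,H4] ; pick H4
  add 222.223.232.96/28 -> H0 at depth 28
  add 222.223.224.0/20 -> H6 at depth 20
  Q 222.223.224.1: descend 11011110110111111110 ; hops seen [H2,H6] ; pick H6
  add 161.240.0.0/12 -> H7 at depth 12
  Q 161.240.22.214: descend 101000011111 ; hops seen [H2,H7] ; pick H7
  Q 145.65.28.111: descend 100 ; hops seen [H2] ; pick H2
  Q 222.223.237.110: descend 110111101101111111101 ; hops seen [H2,H6] ; pick H6
  Q 222.223.224.18: descend 11011110110111111110 ; hops seen [H2,H6] ; pick H6
  add 222.223.232.96/28 -> H5 at depth 28
  Q 161.240.14.235: descend 101000011111 ; hops seen [H2,H7] ; pick H7
  add 214.0.0.0/8 -> H0 at depth 8
  Q 222.223.232.96: descend 1101111011011111111010000110 ; hops seen [H2,H6,H5] ; pick H5
  add 161.0.0.0/8 -> H0 at depth 8
  Q 134.75.173.52: descend 100001100100101110101101 ; hops seen [H2,H1] ; pick H1
  add 161.249.0.0/20 -> H3 at depth 20
  add 0.0.0.0/0 -> H0 at depth 0
  Q 222.223.224.4: descend 11011110110111111110 ; hops seen [H0,H6] ; pick H6
  Q 161.0.0.0: descend 10100001 ; hops seen [H0,H0] ; pick H0
  - 214.192.0.0/12 clear@12

== LOOKUPS ==
["H5","H4","H6","H7","H2","H6","H6","H7","H5","H1","H6","H0"]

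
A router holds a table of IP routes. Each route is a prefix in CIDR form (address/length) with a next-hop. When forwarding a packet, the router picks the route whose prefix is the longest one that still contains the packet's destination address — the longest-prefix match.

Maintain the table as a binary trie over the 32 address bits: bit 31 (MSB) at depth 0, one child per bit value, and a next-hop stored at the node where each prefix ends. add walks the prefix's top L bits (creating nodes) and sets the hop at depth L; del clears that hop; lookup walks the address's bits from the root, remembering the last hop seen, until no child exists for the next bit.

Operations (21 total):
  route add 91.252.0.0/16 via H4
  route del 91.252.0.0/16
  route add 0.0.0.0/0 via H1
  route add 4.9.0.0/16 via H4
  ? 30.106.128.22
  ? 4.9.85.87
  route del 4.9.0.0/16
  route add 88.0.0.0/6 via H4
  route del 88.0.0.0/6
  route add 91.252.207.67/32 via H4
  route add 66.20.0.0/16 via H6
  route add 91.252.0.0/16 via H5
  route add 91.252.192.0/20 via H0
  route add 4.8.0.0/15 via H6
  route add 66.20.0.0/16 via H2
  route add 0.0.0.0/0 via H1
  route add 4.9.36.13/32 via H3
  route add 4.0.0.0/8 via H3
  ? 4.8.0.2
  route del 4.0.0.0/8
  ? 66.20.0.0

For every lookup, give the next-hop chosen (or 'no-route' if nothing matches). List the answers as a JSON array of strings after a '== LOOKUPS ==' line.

Trace:
  add 91.252.0.0/16 -> H4 at depth 16
  - 91.252.0.0/16 clear@16
  add 0.0.0.0/0 -> H1 at depth 0
  add 4.9.0.0/16 -> H4 at depth 16
  Q 30.106.128.22: descend 000 ; hops seen [H1] ; pick H1
  Q 4.9.85.87: descend 0000010000001001 ; hops seen [H1,H4] ; pick H4
  - 4.9.0.0/16 clear@16
  add 88.0.0.0/6 -> H4 at depth 6
  - 88.0.0.0/6 clear@6
  add 91.252.207.67/32 -> H4 at depth 32
  add 66.20.0.0/16 -> H6 at depth 16
  add 91.252.0.0/16 -> H5 at depth 16
  add 91.252.192.0/20 -> H0 at depth 20
  add 4.8.0.0/15 -> H6 at depth 15
  add 66.20.0.0/16 -> H2 at depth 16
  add 0.0.0.0/0 -> H1 at depth 0
  add 4.9.36.13/32 -> H3 at depth 32
  add 4.0.0.0/8 -> H3 at depth 8
  Q 4.8.0.2: descend 000001000000100 ; hops seen [H1,H3,H6] ; pick H6
  - 4.0.0.0/8 clear@8
  Q 66.20.0.0: descend 0100001000010100 ; hops seen [H1,H2] ; pick H2

== LOOKUPS ==
["H1","H4","H6","H2"]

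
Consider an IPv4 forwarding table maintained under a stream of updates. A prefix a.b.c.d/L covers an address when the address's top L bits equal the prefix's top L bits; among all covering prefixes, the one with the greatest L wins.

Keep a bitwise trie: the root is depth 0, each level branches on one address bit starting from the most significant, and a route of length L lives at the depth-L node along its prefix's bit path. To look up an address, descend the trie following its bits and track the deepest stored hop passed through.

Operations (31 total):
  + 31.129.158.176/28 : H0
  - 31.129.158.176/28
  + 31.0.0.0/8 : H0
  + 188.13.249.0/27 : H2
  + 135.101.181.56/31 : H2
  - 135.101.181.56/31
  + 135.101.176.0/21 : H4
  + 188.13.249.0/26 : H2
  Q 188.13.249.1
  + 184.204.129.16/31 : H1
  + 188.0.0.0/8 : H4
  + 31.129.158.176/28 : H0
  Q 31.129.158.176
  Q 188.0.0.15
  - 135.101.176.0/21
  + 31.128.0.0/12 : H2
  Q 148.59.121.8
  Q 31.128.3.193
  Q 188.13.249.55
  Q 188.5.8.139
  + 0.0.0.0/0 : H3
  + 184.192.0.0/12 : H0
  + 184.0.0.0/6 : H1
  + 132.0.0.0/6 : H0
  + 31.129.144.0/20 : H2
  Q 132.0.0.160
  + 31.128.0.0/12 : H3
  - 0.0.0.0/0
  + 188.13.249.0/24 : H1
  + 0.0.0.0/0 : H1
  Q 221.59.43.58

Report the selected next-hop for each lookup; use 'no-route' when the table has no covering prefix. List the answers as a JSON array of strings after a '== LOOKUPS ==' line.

Apply in order:
  add 31.129.158.176/28 -> H0 at depth 28
  del 31.129.158.176/28 (clear depth 28)
  add 31.0.0.0/8 -> H0 at depth 8
  add 188.13.249.0/27 -> H2 at depth 27
  add 135.101.181.56/31 -> H2 at depth 31
  del 135.101.181.56/31 (clear depth 31)
  add 135.101.176.0/21 -> H4 at depth 21
  add 188.13.249.0/26 -> H2 at depth 26
  Q 188.13.249.1: descend 101111000000110111111001000 ; hops seen [H2,H2] ; pick H2
  add 184.204.129.16/31 -> H1 at depth 31
  add 188.0.0.0/8 -> H4 at depth 8
  add 31.129.158.176/28 -> H0 at depth 28
  Q 31.129.158.176: descend 0001111110000001100111101011 ; hops seen [H0,H0] ; pick H0
  Q 188.0.0.15: descend 101111000000 ; hops seen [H4] ; pick H4
  del 135.101.176.0/21 (clear depth 21)
  add 31.128.0.0/12 -> H2 at depth 12
  Q 148.59.121.8: descend 100 ; hops seen [∅] ; pick no-route
  Q 31.128.3.193: descend 000111111000000 ; hops seen [H0,H2] ; pick H2
  Q 188.13.249.55: descend 10111100000011011111100100 ; hops seen [H4,H2] ; pick H2
  Q 188.5.8.139: descend 101111000000 ; hops seen [H4] ; pick H4
  add 0.0.0.0/0 -> H3 at depth 0
  add 184.192.0.0/12 -> H0 at depth 12
  add 184.0.0.0/6 -> H1 at depth 6
  add 132.0.0.0/6 -> H0 at depth 6
  add 31.129.144.0/20 -> H2 at depth 20
  Q 132.0.0.160: descend 100001 ; hops seen [H3,H0] ; pick H0
  add 31.128.0.0/12 -> H3 at depth 12
  del 0.0.0.0/0 (clear depth 0)
  add 188.13.249.0/24 -> H1 at depth 24
  add 0.0.0.0/0 -> H1 at depth 0
  Q 221.59.43.58: descend 1 ; hops seen [H1] ; pick H1

== LOOKUPS ==
["H2","H0","H4","no-route","H2","H2","H4","H0","H1"]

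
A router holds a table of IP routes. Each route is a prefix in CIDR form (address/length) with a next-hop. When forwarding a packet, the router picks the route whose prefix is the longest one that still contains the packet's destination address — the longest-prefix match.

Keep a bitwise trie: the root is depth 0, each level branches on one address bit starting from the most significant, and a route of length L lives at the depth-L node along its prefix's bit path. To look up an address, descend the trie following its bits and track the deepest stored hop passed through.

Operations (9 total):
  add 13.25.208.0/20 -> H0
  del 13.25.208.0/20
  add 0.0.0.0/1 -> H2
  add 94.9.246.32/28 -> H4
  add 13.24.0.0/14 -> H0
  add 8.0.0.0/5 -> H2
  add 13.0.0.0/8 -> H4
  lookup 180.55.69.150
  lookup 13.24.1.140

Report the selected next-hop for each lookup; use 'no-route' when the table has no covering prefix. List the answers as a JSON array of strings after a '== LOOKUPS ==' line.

Process each operation:
  + 13.25.208.0/20 (H0) depth=20
  del 13.25.208.0/20 (clear depth 20)
  + 0.0.0.0/1 (H2) depth=1
  + 94.9.246.32/28 (H4) depth=28
  + 13.24.0.0/14 (H0) depth=14
  + 8.0.0.0/5 (H2) depth=5
  + 13.0.0.0/8 (H4) depth=8
  Q 180.55.69.150: descend ε ; hops seen [∅] ; pick no-route
  Q 13.24.1.140: descend 000011010001100 ; hops seen [H2,H2,H4,H0] ; pick H0

== LOOKUPS ==
["no-route","H0"]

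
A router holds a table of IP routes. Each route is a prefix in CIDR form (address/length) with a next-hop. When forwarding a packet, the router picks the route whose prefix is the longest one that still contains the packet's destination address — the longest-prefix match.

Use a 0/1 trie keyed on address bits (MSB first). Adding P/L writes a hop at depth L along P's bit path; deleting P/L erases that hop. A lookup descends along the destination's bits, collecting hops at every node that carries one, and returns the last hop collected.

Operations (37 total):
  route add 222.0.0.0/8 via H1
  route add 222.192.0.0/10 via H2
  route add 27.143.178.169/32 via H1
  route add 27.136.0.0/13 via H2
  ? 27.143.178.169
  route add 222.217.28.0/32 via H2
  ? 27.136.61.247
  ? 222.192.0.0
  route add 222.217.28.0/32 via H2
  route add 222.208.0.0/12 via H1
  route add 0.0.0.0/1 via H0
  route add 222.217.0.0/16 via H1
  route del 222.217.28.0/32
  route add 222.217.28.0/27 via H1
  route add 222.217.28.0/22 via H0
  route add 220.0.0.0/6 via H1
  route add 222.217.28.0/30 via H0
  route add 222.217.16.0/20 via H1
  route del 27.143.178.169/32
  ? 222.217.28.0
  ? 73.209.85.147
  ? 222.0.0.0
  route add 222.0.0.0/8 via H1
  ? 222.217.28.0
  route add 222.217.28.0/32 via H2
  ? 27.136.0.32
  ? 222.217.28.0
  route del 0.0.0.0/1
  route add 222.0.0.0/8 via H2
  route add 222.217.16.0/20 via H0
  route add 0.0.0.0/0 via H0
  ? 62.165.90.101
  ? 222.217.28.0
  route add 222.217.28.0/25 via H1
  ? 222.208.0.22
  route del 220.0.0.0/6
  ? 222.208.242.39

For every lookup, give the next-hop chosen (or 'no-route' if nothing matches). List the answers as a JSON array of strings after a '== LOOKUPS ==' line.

Apply in order:
  add 222.0.0.0/8 -> H1 at depth 8
  add 222.192.0.0/10 -> H2 at depth 10
  add 27.143.178.169/32 -> H1 at depth 32
  add 27.136.0.0/13 -> H2 at depth 13
  ? 27.143.178.169  path d0:-→d1:-→d2:-→d3:-→d4:-→d5:-→d6:-→d7:-→d8:-→d9:-→d10:-→d11:-→d12:-→d13:H2→d14:-→d15:-→d16:-→d17:-→d18:-→d19:-→d20:-→d21:-→d22:-→d23:-→d24:-→d25:-→d26:-→d27:-→d28:-→d29:-→d30:-→d31:-→d32:H1  best=H1
  add 222.217.28.0/32 -> H2 at depth 32
  ? 27.136.61.247  path d0:-→d1:-→d2:-→d3:-→d4:-→d5:-→d6:-→d7:-→d8:-→d9:-→d10:-→d11:-→d12:-→d13:H2  best=H2
  ? 222.192.0.0  path d0:-→d1:-→d2:-→d3:-→d4:-→d5:-→d6:-→d7:-→d8:H1→d9:-→d10:H2→d11:-  best=H2
  add 222.217.28.0/32 -> H2 at depth 32
  add 222.208.0.0/12 -> H1 at depth 12
  add 0.0.0.0/1 -> H0 at depth 1
  add 222.217.0.0/16 -> H1 at depth 16
  del 222.217.28.0/32 (clear depth 32)
  add 222.217.28.0/27 -> H1 at depth 27
  add 222.217.28.0/22 -> H0 at depth 22
  add 220.0.0.0/6 -> H1 at depth 6
  add 222.217.28.0/30 -> H0 at depth 30
  add 222.217.16.0/20 -> H1 at depth 20
  del 27.143.178.169/32 (clear depth 32)
  ? 222.217.28.0  path d0:-→d1:-→d2:-→d3:-→d4:-→d5:-→d6:H1→d7:-→d8:H1→d9:-→d10:H2→d11:-→d12:H1→d13:-→d14:-→d15:-→d16:H1→d17:-→d18:-→d19:-→d20:H1→d21:-→d22:H0→d23:-→d24:-→d25:-→d26:-→d27:H1→d28:-→d29:-→d30:H0→d31:-→d32:-  best=H0
  ? 73.209.85.147  path d0:-→d1:H0  best=H0
  ? 222.0.0.0  path d0:-→d1:-→d2:-→d3:-→d4:-→d5:-→d6:H1→d7:-→d8:H1  best=H1
  add 222.0.0.0/8 -> H1 at depth 8
  ? 222.217.28.0  path d0:-→d1:-→d2:-→d3:-→d4:-→d5:-→d6:H1→d7:-→d8:H1→d9:-→d10:H2→d11:-→d12:H1→d13:-→d14:-→d15:-→d16:H1→d17:-→d18:-→d19:-→d20:H1→d21:-→d22:H0→d23:-→d24:-→d25:-→d26:-→d27:H1→d28:-→d29:-→d30:H0→d31:-→d32:-  best=H0
  add 222.217.28.0/32 -> H2 at depth 32
  ? 27.136.0.32  path d0:-→d1:H0→d2:-→d3:-→d4:-→d5:-→d6:-→d7:-→d8:-→d9:-→d10:-→d11:-→d12:-→d13:H2  best=H2
  ? 222.217.28.0  path d0:-→d1:-→d2:-→d3:-→d4:-→d5:-→d6:H1→d7:-→d8:H1→d9:-→d10:H2→d11:-→d12:H1→d13:-→d14:-→d15:-→d16:H1→d17:-→d18:-→d19:-→d20:H1→d21:-→d22:H0→d23:-→d24:-→d25:-→d26:-→d27:H1→d28:-→d29:-→d30:H0→d31:-→d32:H2  best=H2
  del 0.0.0.0/1 (clear depth 1)
  add 222.0.0.0/8 -> H2 at depth 8
  add 222.217.16.0/20 -> H0 at depth 20
  add 0.0.0.0/0 -> H0 at depth 0
  ? 62.165.90.101  path d0:H0→d1:-→d2:-  best=H0
  ? 222.217.28.0  path d0:H0→d1:-→d2:-→d3:-→d4:-→d5:-→d6:H1→d7:-→d8:H2→d9:-→d10:H2→d11:-→d12:H1→d13:-→d14:-→d15:-→d16:H1→d17:-→d18:-→d19:-→d20:H0→d21:-→d22:H0→d23:-→d24:-→d25:-→d26:-→d27:H1→d28:-→d29:-→d30:H0→d31:-→d32:H2  best=H2
  add 222.217.28.0/25 -> H1 at depth 25
  ? 222.208.0.22  path d0:H0→d1:-→d2:-→d3:-→d4:-→d5:-→d6:H1→d7:-→d8:H2→d9:-→d10:H2→d11:-→d12:H1  best=H1
  del 220.0.0.0/6 (clear depth 6)
  ? 222.208.242.39  path d0:H0→d1:-→d2:-→d3:-→d4:-→d5:-→d6:-→d7:-→d8:H2→d9:-→d10:H2→d11:-→d12:H1  best=H1

== LOOKUPS ==
["H1","H2","H2","H0","H0","H1","H0","H2","H2","H0","H2","H1","H1"]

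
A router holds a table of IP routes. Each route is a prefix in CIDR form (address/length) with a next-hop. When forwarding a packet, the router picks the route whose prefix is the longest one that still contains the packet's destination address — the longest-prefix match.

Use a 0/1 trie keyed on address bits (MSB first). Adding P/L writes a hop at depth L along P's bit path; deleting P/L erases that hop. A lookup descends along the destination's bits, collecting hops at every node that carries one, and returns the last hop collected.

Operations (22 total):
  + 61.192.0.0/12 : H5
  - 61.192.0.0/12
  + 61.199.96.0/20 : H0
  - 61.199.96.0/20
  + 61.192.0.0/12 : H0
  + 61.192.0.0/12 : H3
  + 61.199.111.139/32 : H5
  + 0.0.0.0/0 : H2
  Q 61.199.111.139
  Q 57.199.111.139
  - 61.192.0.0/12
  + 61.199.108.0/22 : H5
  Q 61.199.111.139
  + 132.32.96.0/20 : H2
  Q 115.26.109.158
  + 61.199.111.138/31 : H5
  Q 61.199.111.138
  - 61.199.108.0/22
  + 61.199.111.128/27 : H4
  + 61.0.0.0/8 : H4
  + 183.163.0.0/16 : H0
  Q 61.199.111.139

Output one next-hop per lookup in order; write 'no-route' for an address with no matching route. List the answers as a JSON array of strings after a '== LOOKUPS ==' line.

Trace:
  add 61.192.0.0/12 -> H5 at depth 12
  - 61.192.0.0/12 clear@12
  add 61.199.96.0/20 -> H0 at depth 20
  - 61.199.96.0/20 clear@20
  add 61.192.0.0/12 -> H0 at depth 12
  add 61.192.0.0/12 -> H3 at depth 12
  add 61.199.111.139/32 -> H5 at depth 32
  add 0.0.0.0/0 -> H2 at depth 0
  ? 61.199.111.139  path d0:H2→d1:-→d2:-→d3:-→d4:-→d5:-→d6:-→d7:-→d8:-→d9:-→d10:-→d11:-→d12:H3→d13:-→d14:-→d15:-→d16:-→d17:-→d18:-→d19:-→d20:-→d21:-→d22:-→d23:-→d24:-→d25:-→d26:-→d27:-→d28:-→d29:-→d30:-→d31:-→d32:H5  best=H5
  ? 57.199.111.139  path d0:H2→d1:-→d2:-→d3:-→d4:-→d5:-  best=H2
  - 61.192.0.0/12 clear@12
  add 61.199.108.0/22 -> H5 at depth 22
  ? 61.199.111.139  path d0:H2→d1:-→d2:-→d3:-→d4:-→d5:-→d6:-→d7:-→d8:-→d9:-→d10:-→d11:-→d12:-→d13:-→d14:-→d15:-→d16:-→d17:-→d18:-→d19:-→d20:-→d21:-→d22:H5→d23:-→d24:-→d25:-→d26:-→d27:-→d28:-→d29:-→d30:-→d31:-→d32:H5  best=H5
  add 132.32.96.0/20 -> H2 at depth 20
  ? 115.26.109.158  path d0:H2→d1:-  best=H2
  add 61.199.111.138/31 -> H5 at depth 31
  ? 61.199.111.138  path d0:H2→d1:-→d2:-→d3:-→d4:-→d5:-→d6:-→d7:-→d8:-→d9:-→d10:-→d11:-→d12:-→d13:-→d14:-→d15:-→d16:-→d17:-→d18:-→d19:-→d20:-→d21:-→d22:H5→d23:-→d24:-→d25:-→d26:-→d27:-→d28:-→d29:-→d30:-→d31:H5  best=H5
  - 61.199.108.0/22 clear@22
  add 61.199.111.128/27 -> H4 at depth 27
  add 61.0.0.0/8 -> H4 at depth 8
  add 183.163.0.0/16 -> H0 at depth 16
  ? 61.199.111.139  path d0:H2→d1:-→d2:-→d3:-→d4:-→d5:-→d6:-→d7:-→d8:H4→d9:-→d10:-→d11:-→d12:-→d13:-→d14:-→d15:-→d16:-→d17:-→d18:-→d19:-→d20:-→d21:-→d22:-→d23:-→d24:-→d25:-→d26:-→d27:H4→d28:-→d29:-→d30:-→d31:H5→d32:H5  best=H5

== LOOKUPS ==
["H5","H2","H5","H2","H5","H5"]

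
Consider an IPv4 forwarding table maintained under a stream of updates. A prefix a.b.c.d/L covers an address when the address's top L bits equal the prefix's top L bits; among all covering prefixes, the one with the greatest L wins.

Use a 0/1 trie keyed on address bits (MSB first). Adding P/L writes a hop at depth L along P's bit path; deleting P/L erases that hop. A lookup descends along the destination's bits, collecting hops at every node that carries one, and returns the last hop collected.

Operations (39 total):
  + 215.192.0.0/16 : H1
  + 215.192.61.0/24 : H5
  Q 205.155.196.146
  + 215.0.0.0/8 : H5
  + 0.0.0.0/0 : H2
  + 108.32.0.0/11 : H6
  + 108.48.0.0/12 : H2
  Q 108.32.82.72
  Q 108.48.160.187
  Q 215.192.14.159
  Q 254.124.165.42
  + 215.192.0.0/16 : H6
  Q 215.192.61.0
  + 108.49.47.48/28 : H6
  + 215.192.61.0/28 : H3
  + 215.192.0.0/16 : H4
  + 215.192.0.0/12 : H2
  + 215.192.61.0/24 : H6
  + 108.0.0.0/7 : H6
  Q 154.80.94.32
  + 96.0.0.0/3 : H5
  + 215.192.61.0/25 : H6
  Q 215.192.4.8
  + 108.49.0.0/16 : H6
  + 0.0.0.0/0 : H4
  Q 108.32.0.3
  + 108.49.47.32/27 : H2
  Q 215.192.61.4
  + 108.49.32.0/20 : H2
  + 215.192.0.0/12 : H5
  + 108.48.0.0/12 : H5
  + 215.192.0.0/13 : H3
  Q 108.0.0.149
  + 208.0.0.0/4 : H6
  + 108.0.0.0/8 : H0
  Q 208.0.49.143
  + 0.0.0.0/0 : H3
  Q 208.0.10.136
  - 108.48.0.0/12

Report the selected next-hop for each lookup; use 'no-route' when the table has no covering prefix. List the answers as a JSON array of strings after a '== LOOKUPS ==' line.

Process each operation:
  + 215.192.0.0/16 (H1) depth=16
  + 215.192.61.0/24 (H5) depth=24
  Q 205.155.196.146: descend 110 ; hops seen [∅] ; pick no-route
  + 215.0.0.0/8 (H5) depth=8
  + 0.0.0.0/0 (H2) depth=0
  + 108.32.0.0/11 (H6) depth=11
  + 108.48.0.0/12 (H2) depth=12
  Q 108.32.82.72: descend 01101100001 ; hops seen [H2,H6] ; pick H6
  Q 108.48.160.187: descend 011011000011 ; hops seen [H2,H6,H2] ; pick H2
  Q 215.192.14.159: descend 110101111100000000 ; hops seen [H2,H5,H1] ; pick H1
  Q 254.124.165.42: descend 11 ; hops seen [H2] ; pick H2
  + 215.192.0.0/16 (H6) depth=16
  Q 215.192.61.0: descend 110101111100000000111101 ; hops seen [H2,H5,H6,H5] ; pick H5
  + 108.49.47.48/28 (H6) depth=28
  + 215.192.61.0/28 (H3) depth=28
  + 215.192.0.0/16 (H4) depth=16
  + 215.192.0.0/12 (H2) depth=12
  + 215.192.61.0/24 (H6) depth=24
  + 108.0.0.0/7 (H6) depth=7
  Q 154.80.94.32: descend 1 ; hops seen [H2] ; pick H2
  + 96.0.0.0/3 (H5) depth=3
  + 215.192.61.0/25 (H6) depth=25
  Q 215.192.4.8: descend 110101111100000000 ; hops seen [H2,H5,H2,H4] ; pick H4
  + 108.49.0.0/16 (H6) depth=16
  + 0.0.0.0/0 (H4) depth=0
  Q 108.32.0.3: descend 01101100001 ; hops seen [H4,H5,H6,H6] ; pick H6
  + 108.49.47.32/27 (H2) depth=27
  Q 215.192.61.4: descend 1101011111000000001111010000 ; hops seen [H4,H5,H2,H4,H6,H6,H3] ; pick H3
  + 108.49.32.0/20 (H2) depth=20
  + 215.192.0.0/12 (H5) depth=12
  + 108.48.0.0/12 (H5) depth=12
  + 215.192.0.0/13 (H3) depth=13
  Q 108.0.0.149: descend 0110110000 ; hops seen [H4,H5,H6] ; pick H6
  + 208.0.0.0/4 (H6) depth=4
  + 108.0.0.0/8 (H0) depth=8
  Q 208.0.49.143: descend 11010 ; hops seen [H4,H6] ; pick H6
  + 0.0.0.0/0 (H3) depth=0
  Q 208.0.10.136: descend 11010 ; hops seen [H3,H6] ; pick H6
  del 108.48.0.0/12 (clear depth 12)

== LOOKUPS ==
["no-route","H6","H2","H1","H2","H5","H2","H4","H6","H3","H6","H6","H6"]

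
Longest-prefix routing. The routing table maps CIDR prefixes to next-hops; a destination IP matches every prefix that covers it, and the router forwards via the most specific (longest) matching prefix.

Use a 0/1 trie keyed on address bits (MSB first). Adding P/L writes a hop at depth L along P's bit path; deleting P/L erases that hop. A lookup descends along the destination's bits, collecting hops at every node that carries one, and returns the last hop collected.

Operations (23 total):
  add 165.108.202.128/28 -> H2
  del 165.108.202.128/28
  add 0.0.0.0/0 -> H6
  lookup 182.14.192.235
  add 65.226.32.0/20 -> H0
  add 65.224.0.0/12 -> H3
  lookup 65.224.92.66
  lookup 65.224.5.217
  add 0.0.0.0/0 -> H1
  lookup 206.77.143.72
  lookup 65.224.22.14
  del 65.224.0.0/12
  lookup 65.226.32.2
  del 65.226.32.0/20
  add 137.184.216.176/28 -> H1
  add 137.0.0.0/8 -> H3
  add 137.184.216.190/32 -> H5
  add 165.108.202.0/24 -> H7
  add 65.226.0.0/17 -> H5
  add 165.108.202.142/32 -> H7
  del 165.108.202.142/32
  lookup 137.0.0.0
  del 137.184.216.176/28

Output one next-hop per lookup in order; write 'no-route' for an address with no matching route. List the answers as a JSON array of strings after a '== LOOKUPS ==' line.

Process each operation:
  + 165.108.202.128/28 (H2) depth=28
  del 165.108.202.128/28 (clear depth 28)
  + 0.0.0.0/0 (H6) depth=0
  ? 182.14.192.235  path d0:H6→d1:-→d2:-→d3:-  best=H6
  + 65.226.32.0/20 (H0) depth=20
  + 65.224.0.0/12 (H3) depth=12
  ? 65.224.92.66  path d0:H6→d1:-→d2:-→d3:-→d4:-→d5:-→d6:-→d7:-→d8:-→d9:-→d10:-→d11:-→d12:H3→d13:-→d14:-  best=H3
  ? 65.224.5.217  path d0:H6→d1:-→d2:-→d3:-→d4:-→d5:-→d6:-→d7:-→d8:-→d9:-→d10:-→d11:-→d12:H3→d13:-→d14:-  best=H3
  + 0.0.0.0/0 (H1) depth=0
  ? 206.77.143.72  path d0:H1→d1:-  best=H1
  ? 65.224.22.14  path d0:H1→d1:-→d2:-→d3:-→d4:-→d5:-→d6:-→d7:-→d8:-→d9:-→d10:-→d11:-→d12:H3→d13:-→d14:-  best=H3
  del 65.224.0.0/12 (clear depth 12)
  ? 65.226.32.2  path d0:H1→d1:-→d2:-→d3:-→d4:-→d5:-→d6:-→d7:-→d8:-→d9:-→d10:-→d11:-→d12:-→d13:-→d14:-→d15:-→d16:-→d17:-→d18:-→d19:-→d20:H0  best=H0
  del 65.226.32.0/20 (clear depth 20)
  + 137.184.216.176/28 (H1) depth=28
  + 137.0.0.0/8 (H3) depth=8
  + 137.184.216.190/32 (H5) depth=32
  + 165.108.202.0/24 (H7) depth=24
  + 65.226.0.0/17 (H5) depth=17
  + 165.108.202.142/32 (H7) depth=32
  del 165.108.202.142/32 (clear depth 32)
  ? 137.0.0.0  path d0:H1→d1:-→d2:-→d3:-→d4:-→d5:-→d6:-→d7:-→d8:H3  best=H3
  del 137.184.216.176/28 (clear depth 28)

== LOOKUPS ==
["H6","H3","H3","H1","H3","H0","H3"]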